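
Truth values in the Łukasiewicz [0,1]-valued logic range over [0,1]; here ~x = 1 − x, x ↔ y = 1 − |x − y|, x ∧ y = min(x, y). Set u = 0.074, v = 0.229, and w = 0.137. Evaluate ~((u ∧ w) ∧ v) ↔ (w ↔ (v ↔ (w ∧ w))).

0.303

u ∧ w = min(0.074, 0.137) = 0.074
(u ∧ w) ∧ v = min(0.074, 0.229) = 0.074
~((u ∧ w) ∧ v) = 1 − 0.074 = 0.926
w ∧ w = min(0.137, 0.137) = 0.137
v ↔ (w ∧ w) = 1 − |0.229 − 0.137| = 1 − 0.092 = 0.908
w ↔ (v ↔ (w ∧ w)) = 1 − |0.137 − 0.908| = 1 − 0.771 = 0.229
~((u ∧ w) ∧ v) ↔ (w ↔ (v ↔ (w ∧ w))) = 1 − |0.926 − 0.229| = 1 − 0.697 = 0.303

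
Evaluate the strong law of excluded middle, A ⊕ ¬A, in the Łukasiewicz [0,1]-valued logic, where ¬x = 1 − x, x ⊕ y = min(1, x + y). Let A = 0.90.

1.00

¬A = 1 − 0.90 = 0.10
A ⊕ ¬A = min(1, 0.90 + 0.10) = min(1, 1.00) = 1.00
(As expected: always 1 in Ł∞ since a ⊕ (1−a) = 1.)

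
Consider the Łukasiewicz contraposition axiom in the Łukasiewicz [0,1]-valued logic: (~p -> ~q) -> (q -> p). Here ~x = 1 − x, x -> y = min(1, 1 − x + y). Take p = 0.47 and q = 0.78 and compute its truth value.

~p = 1 − 0.47 = 0.53
~q = 1 − 0.78 = 0.22
~p -> ~q = min(1, 1 − 0.53 + 0.22) = min(1, 0.69) = 0.69
q -> p = min(1, 1 − 0.78 + 0.47) = min(1, 0.69) = 0.69
(~p -> ~q) -> (q -> p) = min(1, 1 − 0.69 + 0.69) = min(1, 1.00) = 1.00
(As expected: an axiom of Ł∞, always 1.)

1.00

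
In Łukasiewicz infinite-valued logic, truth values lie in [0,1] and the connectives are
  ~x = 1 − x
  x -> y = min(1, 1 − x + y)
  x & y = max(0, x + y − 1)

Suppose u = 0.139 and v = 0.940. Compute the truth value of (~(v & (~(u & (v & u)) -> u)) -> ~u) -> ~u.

v & u = max(0, 0.940 + 0.139 − 1) = max(0, 0.079) = 0.079
u & (v & u) = max(0, 0.139 + 0.079 − 1) = max(0, -0.782) = 0.000
~(u & (v & u)) = 1 − 0.000 = 1.000
~(u & (v & u)) -> u = min(1, 1 − 1.000 + 0.139) = min(1, 0.139) = 0.139
v & (~(u & (v & u)) -> u) = max(0, 0.940 + 0.139 − 1) = max(0, 0.079) = 0.079
~(v & (~(u & (v & u)) -> u)) = 1 − 0.079 = 0.921
~u = 1 − 0.139 = 0.861
~(v & (~(u & (v & u)) -> u)) -> ~u = min(1, 1 − 0.921 + 0.861) = min(1, 0.940) = 0.940
(~(v & (~(u & (v & u)) -> u)) -> ~u) -> ~u = min(1, 1 − 0.940 + 0.861) = min(1, 0.921) = 0.921

0.921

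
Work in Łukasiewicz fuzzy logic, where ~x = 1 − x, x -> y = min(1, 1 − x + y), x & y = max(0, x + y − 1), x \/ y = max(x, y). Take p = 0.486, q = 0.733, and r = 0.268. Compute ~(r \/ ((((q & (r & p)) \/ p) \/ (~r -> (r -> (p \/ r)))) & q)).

r & p = max(0, 0.268 + 0.486 − 1) = max(0, -0.246) = 0.000
q & (r & p) = max(0, 0.733 + 0.000 − 1) = max(0, -0.267) = 0.000
(q & (r & p)) \/ p = max(0.000, 0.486) = 0.486
~r = 1 − 0.268 = 0.732
p \/ r = max(0.486, 0.268) = 0.486
r -> (p \/ r) = min(1, 1 − 0.268 + 0.486) = min(1, 1.218) = 1.000
~r -> (r -> (p \/ r)) = min(1, 1 − 0.732 + 1.000) = min(1, 1.268) = 1.000
((q & (r & p)) \/ p) \/ (~r -> (r -> (p \/ r))) = max(0.486, 1.000) = 1.000
(((q & (r & p)) \/ p) \/ (~r -> (r -> (p \/ r)))) & q = max(0, 1.000 + 0.733 − 1) = max(0, 0.733) = 0.733
r \/ ((((q & (r & p)) \/ p) \/ (~r -> (r -> (p \/ r)))) & q) = max(0.268, 0.733) = 0.733
~(r \/ ((((q & (r & p)) \/ p) \/ (~r -> (r -> (p \/ r)))) & q)) = 1 − 0.733 = 0.267

0.267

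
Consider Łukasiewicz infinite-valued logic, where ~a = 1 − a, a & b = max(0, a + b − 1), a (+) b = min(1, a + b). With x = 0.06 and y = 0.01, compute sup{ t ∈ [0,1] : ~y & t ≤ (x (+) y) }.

0.08

~y = 1 − 0.01 = 0.99
So the left factor is ~y = 0.99.
x (+) y = min(1, 0.06 + 0.01) = min(1, 0.07) = 0.07
So the right-hand bound is x (+) y = 0.07.
The residuum of the Łukasiewicz t-norm gives the supremum: min(1, 1 − 0.99 + 0.07).
1 − 0.99 + 0.07 = 0.08, so t = min(1, 0.08) = 0.08.
Check: 0.99 & 0.08 = max(0, 0.07) = 0.07 ≤ 0.07.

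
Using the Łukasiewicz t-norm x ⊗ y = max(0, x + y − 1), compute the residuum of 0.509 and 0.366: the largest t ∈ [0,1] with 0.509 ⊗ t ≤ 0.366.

The residuum of the Łukasiewicz t-norm gives the supremum: min(1, 1 − 0.509 + 0.366).
1 − 0.509 + 0.366 = 0.857, so t = min(1, 0.857) = 0.857.
Check: 0.509 ⊗ 0.857 = max(0, 0.366) = 0.366 ≤ 0.366.

0.857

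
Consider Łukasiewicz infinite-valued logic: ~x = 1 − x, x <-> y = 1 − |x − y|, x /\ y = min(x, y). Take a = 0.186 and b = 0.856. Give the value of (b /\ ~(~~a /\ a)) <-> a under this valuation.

~a = 1 − 0.186 = 0.814
~~a = 1 − 0.814 = 0.186
~~a /\ a = min(0.186, 0.186) = 0.186
~(~~a /\ a) = 1 − 0.186 = 0.814
b /\ ~(~~a /\ a) = min(0.856, 0.814) = 0.814
(b /\ ~(~~a /\ a)) <-> a = 1 − |0.814 − 0.186| = 1 − 0.628 = 0.372

0.372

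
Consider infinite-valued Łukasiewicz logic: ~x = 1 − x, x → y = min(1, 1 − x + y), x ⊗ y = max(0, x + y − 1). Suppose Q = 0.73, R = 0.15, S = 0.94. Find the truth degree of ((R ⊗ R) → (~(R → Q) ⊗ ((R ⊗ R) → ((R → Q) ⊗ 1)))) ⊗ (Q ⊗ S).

R ⊗ R = max(0, 0.15 + 0.15 − 1) = max(0, -0.70) = 0.00
R → Q = min(1, 1 − 0.15 + 0.73) = min(1, 1.58) = 1.00
~(R → Q) = 1 − 1.00 = 0.00
(R → Q) ⊗ 1 = max(0, 1.00 + 1.00 − 1) = max(0, 1.00) = 1.00
(R ⊗ R) → ((R → Q) ⊗ 1) = min(1, 1 − 0.00 + 1.00) = min(1, 2.00) = 1.00
~(R → Q) ⊗ ((R ⊗ R) → ((R → Q) ⊗ 1)) = max(0, 0.00 + 1.00 − 1) = max(0, 0.00) = 0.00
(R ⊗ R) → (~(R → Q) ⊗ ((R ⊗ R) → ((R → Q) ⊗ 1))) = min(1, 1 − 0.00 + 0.00) = min(1, 1.00) = 1.00
Q ⊗ S = max(0, 0.73 + 0.94 − 1) = max(0, 0.67) = 0.67
((R ⊗ R) → (~(R → Q) ⊗ ((R ⊗ R) → ((R → Q) ⊗ 1)))) ⊗ (Q ⊗ S) = max(0, 1.00 + 0.67 − 1) = max(0, 0.67) = 0.67

0.67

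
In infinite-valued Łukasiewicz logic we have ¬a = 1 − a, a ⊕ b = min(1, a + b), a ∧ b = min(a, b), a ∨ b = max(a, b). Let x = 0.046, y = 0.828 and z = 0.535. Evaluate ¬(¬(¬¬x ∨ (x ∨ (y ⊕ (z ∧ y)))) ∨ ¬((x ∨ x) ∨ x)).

0.046

¬x = 1 − 0.046 = 0.954
¬¬x = 1 − 0.954 = 0.046
z ∧ y = min(0.535, 0.828) = 0.535
y ⊕ (z ∧ y) = min(1, 0.828 + 0.535) = min(1, 1.363) = 1.000
x ∨ (y ⊕ (z ∧ y)) = max(0.046, 1.000) = 1.000
¬¬x ∨ (x ∨ (y ⊕ (z ∧ y))) = max(0.046, 1.000) = 1.000
¬(¬¬x ∨ (x ∨ (y ⊕ (z ∧ y)))) = 1 − 1.000 = 0.000
x ∨ x = max(0.046, 0.046) = 0.046
(x ∨ x) ∨ x = max(0.046, 0.046) = 0.046
¬((x ∨ x) ∨ x) = 1 − 0.046 = 0.954
¬(¬¬x ∨ (x ∨ (y ⊕ (z ∧ y)))) ∨ ¬((x ∨ x) ∨ x) = max(0.000, 0.954) = 0.954
¬(¬(¬¬x ∨ (x ∨ (y ⊕ (z ∧ y)))) ∨ ¬((x ∨ x) ∨ x)) = 1 − 0.954 = 0.046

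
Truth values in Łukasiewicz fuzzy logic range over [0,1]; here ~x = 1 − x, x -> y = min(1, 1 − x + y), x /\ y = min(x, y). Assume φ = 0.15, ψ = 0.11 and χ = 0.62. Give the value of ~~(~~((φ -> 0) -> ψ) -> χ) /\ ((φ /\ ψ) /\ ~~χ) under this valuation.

0.11

φ -> 0 = min(1, 1 − 0.15 + 0.00) = min(1, 0.85) = 0.85
(φ -> 0) -> ψ = min(1, 1 − 0.85 + 0.11) = min(1, 0.26) = 0.26
~((φ -> 0) -> ψ) = 1 − 0.26 = 0.74
~~((φ -> 0) -> ψ) = 1 − 0.74 = 0.26
~~((φ -> 0) -> ψ) -> χ = min(1, 1 − 0.26 + 0.62) = min(1, 1.36) = 1.00
~(~~((φ -> 0) -> ψ) -> χ) = 1 − 1.00 = 0.00
~~(~~((φ -> 0) -> ψ) -> χ) = 1 − 0.00 = 1.00
φ /\ ψ = min(0.15, 0.11) = 0.11
~χ = 1 − 0.62 = 0.38
~~χ = 1 − 0.38 = 0.62
(φ /\ ψ) /\ ~~χ = min(0.11, 0.62) = 0.11
~~(~~((φ -> 0) -> ψ) -> χ) /\ ((φ /\ ψ) /\ ~~χ) = min(1.00, 0.11) = 0.11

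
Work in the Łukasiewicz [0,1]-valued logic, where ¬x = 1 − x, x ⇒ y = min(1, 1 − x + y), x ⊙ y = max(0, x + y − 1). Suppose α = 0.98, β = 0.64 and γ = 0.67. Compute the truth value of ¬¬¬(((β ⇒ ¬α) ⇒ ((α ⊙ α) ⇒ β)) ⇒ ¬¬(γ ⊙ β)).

¬α = 1 − 0.98 = 0.02
β ⇒ ¬α = min(1, 1 − 0.64 + 0.02) = min(1, 0.38) = 0.38
α ⊙ α = max(0, 0.98 + 0.98 − 1) = max(0, 0.96) = 0.96
(α ⊙ α) ⇒ β = min(1, 1 − 0.96 + 0.64) = min(1, 0.68) = 0.68
(β ⇒ ¬α) ⇒ ((α ⊙ α) ⇒ β) = min(1, 1 − 0.38 + 0.68) = min(1, 1.30) = 1.00
γ ⊙ β = max(0, 0.67 + 0.64 − 1) = max(0, 0.31) = 0.31
¬(γ ⊙ β) = 1 − 0.31 = 0.69
¬¬(γ ⊙ β) = 1 − 0.69 = 0.31
((β ⇒ ¬α) ⇒ ((α ⊙ α) ⇒ β)) ⇒ ¬¬(γ ⊙ β) = min(1, 1 − 1.00 + 0.31) = min(1, 0.31) = 0.31
¬(((β ⇒ ¬α) ⇒ ((α ⊙ α) ⇒ β)) ⇒ ¬¬(γ ⊙ β)) = 1 − 0.31 = 0.69
¬¬(((β ⇒ ¬α) ⇒ ((α ⊙ α) ⇒ β)) ⇒ ¬¬(γ ⊙ β)) = 1 − 0.69 = 0.31
¬¬¬(((β ⇒ ¬α) ⇒ ((α ⊙ α) ⇒ β)) ⇒ ¬¬(γ ⊙ β)) = 1 − 0.31 = 0.69

0.69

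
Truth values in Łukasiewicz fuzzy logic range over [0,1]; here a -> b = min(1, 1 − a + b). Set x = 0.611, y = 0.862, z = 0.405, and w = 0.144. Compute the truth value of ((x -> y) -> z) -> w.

x -> y = min(1, 1 − 0.611 + 0.862) = min(1, 1.251) = 1.000
(x -> y) -> z = min(1, 1 − 1.000 + 0.405) = min(1, 0.405) = 0.405
((x -> y) -> z) -> w = min(1, 1 − 0.405 + 0.144) = min(1, 0.739) = 0.739

0.739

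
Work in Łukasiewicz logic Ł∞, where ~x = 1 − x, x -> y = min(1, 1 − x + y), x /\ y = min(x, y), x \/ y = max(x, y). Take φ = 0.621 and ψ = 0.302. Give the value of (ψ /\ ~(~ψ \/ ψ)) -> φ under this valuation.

1.000

~ψ = 1 − 0.302 = 0.698
~ψ \/ ψ = max(0.698, 0.302) = 0.698
~(~ψ \/ ψ) = 1 − 0.698 = 0.302
ψ /\ ~(~ψ \/ ψ) = min(0.302, 0.302) = 0.302
(ψ /\ ~(~ψ \/ ψ)) -> φ = min(1, 1 − 0.302 + 0.621) = min(1, 1.319) = 1.000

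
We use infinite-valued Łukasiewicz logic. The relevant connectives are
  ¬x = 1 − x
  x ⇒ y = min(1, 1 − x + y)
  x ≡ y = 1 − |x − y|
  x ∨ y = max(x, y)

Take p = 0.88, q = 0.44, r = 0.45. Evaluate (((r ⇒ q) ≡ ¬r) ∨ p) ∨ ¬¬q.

0.88

r ⇒ q = min(1, 1 − 0.45 + 0.44) = min(1, 0.99) = 0.99
¬r = 1 − 0.45 = 0.55
(r ⇒ q) ≡ ¬r = 1 − |0.99 − 0.55| = 1 − 0.44 = 0.56
((r ⇒ q) ≡ ¬r) ∨ p = max(0.56, 0.88) = 0.88
¬q = 1 − 0.44 = 0.56
¬¬q = 1 − 0.56 = 0.44
(((r ⇒ q) ≡ ¬r) ∨ p) ∨ ¬¬q = max(0.88, 0.44) = 0.88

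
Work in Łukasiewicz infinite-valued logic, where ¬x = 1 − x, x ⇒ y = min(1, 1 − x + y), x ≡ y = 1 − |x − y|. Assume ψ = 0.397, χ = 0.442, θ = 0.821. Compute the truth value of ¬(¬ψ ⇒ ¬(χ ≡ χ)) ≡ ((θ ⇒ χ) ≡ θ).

¬ψ = 1 − 0.397 = 0.603
χ ≡ χ = 1 − |0.442 − 0.442| = 1 − 0.000 = 1.000
¬(χ ≡ χ) = 1 − 1.000 = 0.000
¬ψ ⇒ ¬(χ ≡ χ) = min(1, 1 − 0.603 + 0.000) = min(1, 0.397) = 0.397
¬(¬ψ ⇒ ¬(χ ≡ χ)) = 1 − 0.397 = 0.603
θ ⇒ χ = min(1, 1 − 0.821 + 0.442) = min(1, 0.621) = 0.621
(θ ⇒ χ) ≡ θ = 1 − |0.621 − 0.821| = 1 − 0.200 = 0.800
¬(¬ψ ⇒ ¬(χ ≡ χ)) ≡ ((θ ⇒ χ) ≡ θ) = 1 − |0.603 − 0.800| = 1 − 0.197 = 0.803

0.803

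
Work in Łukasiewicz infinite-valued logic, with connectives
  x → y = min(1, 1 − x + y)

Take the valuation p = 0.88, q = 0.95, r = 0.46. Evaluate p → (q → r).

0.63

q → r = min(1, 1 − 0.95 + 0.46) = min(1, 0.51) = 0.51
p → (q → r) = min(1, 1 − 0.88 + 0.51) = min(1, 0.63) = 0.63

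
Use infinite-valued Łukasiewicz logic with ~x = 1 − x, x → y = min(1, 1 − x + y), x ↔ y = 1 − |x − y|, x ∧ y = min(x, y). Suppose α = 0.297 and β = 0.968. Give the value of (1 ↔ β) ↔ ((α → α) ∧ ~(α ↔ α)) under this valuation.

0.032

1 ↔ β = 1 − |1.000 − 0.968| = 1 − 0.032 = 0.968
α → α = min(1, 1 − 0.297 + 0.297) = min(1, 1.000) = 1.000
α ↔ α = 1 − |0.297 − 0.297| = 1 − 0.000 = 1.000
~(α ↔ α) = 1 − 1.000 = 0.000
(α → α) ∧ ~(α ↔ α) = min(1.000, 0.000) = 0.000
(1 ↔ β) ↔ ((α → α) ∧ ~(α ↔ α)) = 1 − |0.968 − 0.000| = 1 − 0.968 = 0.032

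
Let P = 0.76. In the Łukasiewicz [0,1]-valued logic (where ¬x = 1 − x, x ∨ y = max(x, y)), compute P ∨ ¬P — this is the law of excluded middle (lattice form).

0.76

¬P = 1 − 0.76 = 0.24
P ∨ ¬P = max(0.76, 0.24) = 0.76
(The value 0.76 < 1 shows this instance is not satisfied; not a Ł∞-tautology — its value is max(a, 1−a).)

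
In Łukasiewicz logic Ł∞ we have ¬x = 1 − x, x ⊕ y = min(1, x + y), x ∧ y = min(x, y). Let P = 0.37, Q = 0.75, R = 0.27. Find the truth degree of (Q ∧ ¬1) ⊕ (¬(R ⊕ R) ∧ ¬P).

0.46

¬1 = 1 − 1.00 = 0.00
Q ∧ ¬1 = min(0.75, 0.00) = 0.00
R ⊕ R = min(1, 0.27 + 0.27) = min(1, 0.54) = 0.54
¬(R ⊕ R) = 1 − 0.54 = 0.46
¬P = 1 − 0.37 = 0.63
¬(R ⊕ R) ∧ ¬P = min(0.46, 0.63) = 0.46
(Q ∧ ¬1) ⊕ (¬(R ⊕ R) ∧ ¬P) = min(1, 0.00 + 0.46) = min(1, 0.46) = 0.46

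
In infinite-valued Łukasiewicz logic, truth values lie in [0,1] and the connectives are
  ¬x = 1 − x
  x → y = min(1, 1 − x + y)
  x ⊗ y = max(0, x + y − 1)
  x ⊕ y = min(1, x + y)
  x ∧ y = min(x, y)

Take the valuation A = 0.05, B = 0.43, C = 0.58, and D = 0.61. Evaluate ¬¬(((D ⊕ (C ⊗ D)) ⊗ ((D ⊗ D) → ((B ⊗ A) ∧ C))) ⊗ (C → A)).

0.05

C ⊗ D = max(0, 0.58 + 0.61 − 1) = max(0, 0.19) = 0.19
D ⊕ (C ⊗ D) = min(1, 0.61 + 0.19) = min(1, 0.80) = 0.80
D ⊗ D = max(0, 0.61 + 0.61 − 1) = max(0, 0.22) = 0.22
B ⊗ A = max(0, 0.43 + 0.05 − 1) = max(0, -0.52) = 0.00
(B ⊗ A) ∧ C = min(0.00, 0.58) = 0.00
(D ⊗ D) → ((B ⊗ A) ∧ C) = min(1, 1 − 0.22 + 0.00) = min(1, 0.78) = 0.78
(D ⊕ (C ⊗ D)) ⊗ ((D ⊗ D) → ((B ⊗ A) ∧ C)) = max(0, 0.80 + 0.78 − 1) = max(0, 0.58) = 0.58
C → A = min(1, 1 − 0.58 + 0.05) = min(1, 0.47) = 0.47
((D ⊕ (C ⊗ D)) ⊗ ((D ⊗ D) → ((B ⊗ A) ∧ C))) ⊗ (C → A) = max(0, 0.58 + 0.47 − 1) = max(0, 0.05) = 0.05
¬(((D ⊕ (C ⊗ D)) ⊗ ((D ⊗ D) → ((B ⊗ A) ∧ C))) ⊗ (C → A)) = 1 − 0.05 = 0.95
¬¬(((D ⊕ (C ⊗ D)) ⊗ ((D ⊗ D) → ((B ⊗ A) ∧ C))) ⊗ (C → A)) = 1 − 0.95 = 0.05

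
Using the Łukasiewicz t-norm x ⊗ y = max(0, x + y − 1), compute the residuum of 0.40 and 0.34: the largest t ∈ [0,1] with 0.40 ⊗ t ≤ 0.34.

The residuum of the Łukasiewicz t-norm gives the supremum: min(1, 1 − 0.40 + 0.34).
1 − 0.40 + 0.34 = 0.94, so t = min(1, 0.94) = 0.94.
Check: 0.40 ⊗ 0.94 = max(0, 0.34) = 0.34 ≤ 0.34.

0.94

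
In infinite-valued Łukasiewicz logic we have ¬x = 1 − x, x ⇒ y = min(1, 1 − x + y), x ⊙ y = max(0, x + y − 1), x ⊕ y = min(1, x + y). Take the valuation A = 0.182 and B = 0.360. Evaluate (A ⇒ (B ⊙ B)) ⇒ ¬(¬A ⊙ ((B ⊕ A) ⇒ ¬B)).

0.364

B ⊙ B = max(0, 0.360 + 0.360 − 1) = max(0, -0.280) = 0.000
A ⇒ (B ⊙ B) = min(1, 1 − 0.182 + 0.000) = min(1, 0.818) = 0.818
¬A = 1 − 0.182 = 0.818
B ⊕ A = min(1, 0.360 + 0.182) = min(1, 0.542) = 0.542
¬B = 1 − 0.360 = 0.640
(B ⊕ A) ⇒ ¬B = min(1, 1 − 0.542 + 0.640) = min(1, 1.098) = 1.000
¬A ⊙ ((B ⊕ A) ⇒ ¬B) = max(0, 0.818 + 1.000 − 1) = max(0, 0.818) = 0.818
¬(¬A ⊙ ((B ⊕ A) ⇒ ¬B)) = 1 − 0.818 = 0.182
(A ⇒ (B ⊙ B)) ⇒ ¬(¬A ⊙ ((B ⊕ A) ⇒ ¬B)) = min(1, 1 − 0.818 + 0.182) = min(1, 0.364) = 0.364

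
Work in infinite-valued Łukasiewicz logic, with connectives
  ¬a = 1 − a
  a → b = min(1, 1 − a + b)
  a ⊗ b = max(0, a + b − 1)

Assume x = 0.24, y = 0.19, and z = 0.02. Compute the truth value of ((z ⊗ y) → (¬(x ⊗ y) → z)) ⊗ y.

z ⊗ y = max(0, 0.02 + 0.19 − 1) = max(0, -0.79) = 0.00
x ⊗ y = max(0, 0.24 + 0.19 − 1) = max(0, -0.57) = 0.00
¬(x ⊗ y) = 1 − 0.00 = 1.00
¬(x ⊗ y) → z = min(1, 1 − 1.00 + 0.02) = min(1, 0.02) = 0.02
(z ⊗ y) → (¬(x ⊗ y) → z) = min(1, 1 − 0.00 + 0.02) = min(1, 1.02) = 1.00
((z ⊗ y) → (¬(x ⊗ y) → z)) ⊗ y = max(0, 1.00 + 0.19 − 1) = max(0, 0.19) = 0.19

0.19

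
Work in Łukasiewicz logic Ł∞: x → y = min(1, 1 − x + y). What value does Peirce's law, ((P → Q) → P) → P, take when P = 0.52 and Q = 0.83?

1.00

P → Q = min(1, 1 − 0.52 + 0.83) = min(1, 1.31) = 1.00
(P → Q) → P = min(1, 1 − 1.00 + 0.52) = min(1, 0.52) = 0.52
((P → Q) → P) → P = min(1, 1 − 0.52 + 0.52) = min(1, 1.00) = 1.00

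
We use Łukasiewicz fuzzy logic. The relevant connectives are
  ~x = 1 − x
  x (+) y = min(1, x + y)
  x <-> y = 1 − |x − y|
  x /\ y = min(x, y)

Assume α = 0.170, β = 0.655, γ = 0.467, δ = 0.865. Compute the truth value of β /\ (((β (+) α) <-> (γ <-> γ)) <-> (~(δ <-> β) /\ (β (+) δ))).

β (+) α = min(1, 0.655 + 0.170) = min(1, 0.825) = 0.825
γ <-> γ = 1 − |0.467 − 0.467| = 1 − 0.000 = 1.000
(β (+) α) <-> (γ <-> γ) = 1 − |0.825 − 1.000| = 1 − 0.175 = 0.825
δ <-> β = 1 − |0.865 − 0.655| = 1 − 0.210 = 0.790
~(δ <-> β) = 1 − 0.790 = 0.210
β (+) δ = min(1, 0.655 + 0.865) = min(1, 1.520) = 1.000
~(δ <-> β) /\ (β (+) δ) = min(0.210, 1.000) = 0.210
((β (+) α) <-> (γ <-> γ)) <-> (~(δ <-> β) /\ (β (+) δ)) = 1 − |0.825 − 0.210| = 1 − 0.615 = 0.385
β /\ (((β (+) α) <-> (γ <-> γ)) <-> (~(δ <-> β) /\ (β (+) δ))) = min(0.655, 0.385) = 0.385

0.385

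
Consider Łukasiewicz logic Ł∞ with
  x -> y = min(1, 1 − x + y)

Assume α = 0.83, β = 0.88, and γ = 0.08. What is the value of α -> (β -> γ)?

0.37

β -> γ = min(1, 1 − 0.88 + 0.08) = min(1, 0.20) = 0.20
α -> (β -> γ) = min(1, 1 − 0.83 + 0.20) = min(1, 0.37) = 0.37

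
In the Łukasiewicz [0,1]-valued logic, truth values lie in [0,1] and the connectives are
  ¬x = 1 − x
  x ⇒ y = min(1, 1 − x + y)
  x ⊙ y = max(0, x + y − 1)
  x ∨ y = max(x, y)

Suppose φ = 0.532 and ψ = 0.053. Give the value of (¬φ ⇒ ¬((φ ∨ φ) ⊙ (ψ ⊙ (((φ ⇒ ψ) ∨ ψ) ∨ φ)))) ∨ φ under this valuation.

1.000

¬φ = 1 − 0.532 = 0.468
φ ∨ φ = max(0.532, 0.532) = 0.532
φ ⇒ ψ = min(1, 1 − 0.532 + 0.053) = min(1, 0.521) = 0.521
(φ ⇒ ψ) ∨ ψ = max(0.521, 0.053) = 0.521
((φ ⇒ ψ) ∨ ψ) ∨ φ = max(0.521, 0.532) = 0.532
ψ ⊙ (((φ ⇒ ψ) ∨ ψ) ∨ φ) = max(0, 0.053 + 0.532 − 1) = max(0, -0.415) = 0.000
(φ ∨ φ) ⊙ (ψ ⊙ (((φ ⇒ ψ) ∨ ψ) ∨ φ)) = max(0, 0.532 + 0.000 − 1) = max(0, -0.468) = 0.000
¬((φ ∨ φ) ⊙ (ψ ⊙ (((φ ⇒ ψ) ∨ ψ) ∨ φ))) = 1 − 0.000 = 1.000
¬φ ⇒ ¬((φ ∨ φ) ⊙ (ψ ⊙ (((φ ⇒ ψ) ∨ ψ) ∨ φ))) = min(1, 1 − 0.468 + 1.000) = min(1, 1.532) = 1.000
(¬φ ⇒ ¬((φ ∨ φ) ⊙ (ψ ⊙ (((φ ⇒ ψ) ∨ ψ) ∨ φ)))) ∨ φ = max(1.000, 0.532) = 1.000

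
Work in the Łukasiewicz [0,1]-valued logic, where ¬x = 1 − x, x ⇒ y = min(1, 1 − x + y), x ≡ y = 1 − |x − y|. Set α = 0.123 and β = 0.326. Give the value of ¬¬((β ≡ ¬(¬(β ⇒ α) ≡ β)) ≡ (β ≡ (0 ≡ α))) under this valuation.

0.652

β ⇒ α = min(1, 1 − 0.326 + 0.123) = min(1, 0.797) = 0.797
¬(β ⇒ α) = 1 − 0.797 = 0.203
¬(β ⇒ α) ≡ β = 1 − |0.203 − 0.326| = 1 − 0.123 = 0.877
¬(¬(β ⇒ α) ≡ β) = 1 − 0.877 = 0.123
β ≡ ¬(¬(β ⇒ α) ≡ β) = 1 − |0.326 − 0.123| = 1 − 0.203 = 0.797
0 ≡ α = 1 − |0.000 − 0.123| = 1 − 0.123 = 0.877
β ≡ (0 ≡ α) = 1 − |0.326 − 0.877| = 1 − 0.551 = 0.449
(β ≡ ¬(¬(β ⇒ α) ≡ β)) ≡ (β ≡ (0 ≡ α)) = 1 − |0.797 − 0.449| = 1 − 0.348 = 0.652
¬((β ≡ ¬(¬(β ⇒ α) ≡ β)) ≡ (β ≡ (0 ≡ α))) = 1 − 0.652 = 0.348
¬¬((β ≡ ¬(¬(β ⇒ α) ≡ β)) ≡ (β ≡ (0 ≡ α))) = 1 − 0.348 = 0.652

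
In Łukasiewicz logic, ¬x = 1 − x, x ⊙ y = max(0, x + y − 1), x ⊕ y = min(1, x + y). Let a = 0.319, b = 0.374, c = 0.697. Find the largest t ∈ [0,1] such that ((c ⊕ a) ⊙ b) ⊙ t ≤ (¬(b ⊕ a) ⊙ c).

c ⊕ a = min(1, 0.697 + 0.319) = min(1, 1.016) = 1.000
(c ⊕ a) ⊙ b = max(0, 1.000 + 0.374 − 1) = max(0, 0.374) = 0.374
So the left factor is (c ⊕ a) ⊙ b = 0.374.
b ⊕ a = min(1, 0.374 + 0.319) = min(1, 0.693) = 0.693
¬(b ⊕ a) = 1 − 0.693 = 0.307
¬(b ⊕ a) ⊙ c = max(0, 0.307 + 0.697 − 1) = max(0, 0.004) = 0.004
So the right-hand bound is ¬(b ⊕ a) ⊙ c = 0.004.
The residuum of the Łukasiewicz t-norm gives the supremum: min(1, 1 − 0.374 + 0.004).
1 − 0.374 + 0.004 = 0.630, so t = min(1, 0.630) = 0.630.
Check: 0.374 ⊙ 0.630 = max(0, 0.004) = 0.004 ≤ 0.004.

0.630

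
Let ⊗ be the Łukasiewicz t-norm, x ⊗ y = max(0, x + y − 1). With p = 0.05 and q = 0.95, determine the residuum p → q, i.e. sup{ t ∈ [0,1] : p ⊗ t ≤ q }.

The residuum of the Łukasiewicz t-norm gives the supremum: min(1, 1 − 0.05 + 0.95).
1 − 0.05 + 0.95 = 1.90, so t = min(1, 1.90) = 1.00.
Check: 0.05 ⊗ 1.00 = max(0, 0.05) = 0.05 ≤ 0.95.

1.00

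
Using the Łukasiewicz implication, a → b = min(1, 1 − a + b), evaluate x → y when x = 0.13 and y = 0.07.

x → y = min(1, 1 − 0.13 + 0.07) = min(1, 0.94) = 0.94
For comparison, the Gödel implication (1 if a ≤ b else b) would give 0.07.

0.94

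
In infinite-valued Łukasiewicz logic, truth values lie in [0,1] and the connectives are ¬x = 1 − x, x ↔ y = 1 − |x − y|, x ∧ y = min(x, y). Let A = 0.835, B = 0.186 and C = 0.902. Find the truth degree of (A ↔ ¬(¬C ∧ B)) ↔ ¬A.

¬C = 1 − 0.902 = 0.098
¬C ∧ B = min(0.098, 0.186) = 0.098
¬(¬C ∧ B) = 1 − 0.098 = 0.902
A ↔ ¬(¬C ∧ B) = 1 − |0.835 − 0.902| = 1 − 0.067 = 0.933
¬A = 1 − 0.835 = 0.165
(A ↔ ¬(¬C ∧ B)) ↔ ¬A = 1 − |0.933 − 0.165| = 1 − 0.768 = 0.232

0.232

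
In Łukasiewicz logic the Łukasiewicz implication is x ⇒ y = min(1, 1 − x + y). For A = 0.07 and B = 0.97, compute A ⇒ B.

1.00

A ⇒ B = min(1, 1 − 0.07 + 0.97) = min(1, 1.90) = 1.00
For comparison, the Gödel implication (1 if x ≤ y else y) would give 1.00.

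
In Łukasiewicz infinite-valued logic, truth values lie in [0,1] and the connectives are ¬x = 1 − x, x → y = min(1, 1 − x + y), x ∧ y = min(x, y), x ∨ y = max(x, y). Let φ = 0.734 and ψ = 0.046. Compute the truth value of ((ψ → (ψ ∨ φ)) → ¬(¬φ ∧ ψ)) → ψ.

ψ ∨ φ = max(0.046, 0.734) = 0.734
ψ → (ψ ∨ φ) = min(1, 1 − 0.046 + 0.734) = min(1, 1.688) = 1.000
¬φ = 1 − 0.734 = 0.266
¬φ ∧ ψ = min(0.266, 0.046) = 0.046
¬(¬φ ∧ ψ) = 1 − 0.046 = 0.954
(ψ → (ψ ∨ φ)) → ¬(¬φ ∧ ψ) = min(1, 1 − 1.000 + 0.954) = min(1, 0.954) = 0.954
((ψ → (ψ ∨ φ)) → ¬(¬φ ∧ ψ)) → ψ = min(1, 1 − 0.954 + 0.046) = min(1, 0.092) = 0.092

0.092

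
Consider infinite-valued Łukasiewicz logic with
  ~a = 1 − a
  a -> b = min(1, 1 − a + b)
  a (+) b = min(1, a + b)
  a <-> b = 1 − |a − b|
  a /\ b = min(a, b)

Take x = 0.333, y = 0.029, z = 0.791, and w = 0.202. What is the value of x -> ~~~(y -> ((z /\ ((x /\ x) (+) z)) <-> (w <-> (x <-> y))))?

x /\ x = min(0.333, 0.333) = 0.333
(x /\ x) (+) z = min(1, 0.333 + 0.791) = min(1, 1.124) = 1.000
z /\ ((x /\ x) (+) z) = min(0.791, 1.000) = 0.791
x <-> y = 1 − |0.333 − 0.029| = 1 − 0.304 = 0.696
w <-> (x <-> y) = 1 − |0.202 − 0.696| = 1 − 0.494 = 0.506
(z /\ ((x /\ x) (+) z)) <-> (w <-> (x <-> y)) = 1 − |0.791 − 0.506| = 1 − 0.285 = 0.715
y -> ((z /\ ((x /\ x) (+) z)) <-> (w <-> (x <-> y))) = min(1, 1 − 0.029 + 0.715) = min(1, 1.686) = 1.000
~(y -> ((z /\ ((x /\ x) (+) z)) <-> (w <-> (x <-> y)))) = 1 − 1.000 = 0.000
~~(y -> ((z /\ ((x /\ x) (+) z)) <-> (w <-> (x <-> y)))) = 1 − 0.000 = 1.000
~~~(y -> ((z /\ ((x /\ x) (+) z)) <-> (w <-> (x <-> y)))) = 1 − 1.000 = 0.000
x -> ~~~(y -> ((z /\ ((x /\ x) (+) z)) <-> (w <-> (x <-> y)))) = min(1, 1 − 0.333 + 0.000) = min(1, 0.667) = 0.667

0.667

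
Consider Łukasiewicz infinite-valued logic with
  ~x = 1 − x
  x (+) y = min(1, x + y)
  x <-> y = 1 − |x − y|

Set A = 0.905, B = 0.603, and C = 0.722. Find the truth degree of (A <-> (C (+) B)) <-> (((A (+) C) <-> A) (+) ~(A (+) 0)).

0.905

C (+) B = min(1, 0.722 + 0.603) = min(1, 1.325) = 1.000
A <-> (C (+) B) = 1 − |0.905 − 1.000| = 1 − 0.095 = 0.905
A (+) C = min(1, 0.905 + 0.722) = min(1, 1.627) = 1.000
(A (+) C) <-> A = 1 − |1.000 − 0.905| = 1 − 0.095 = 0.905
A (+) 0 = min(1, 0.905 + 0.000) = min(1, 0.905) = 0.905
~(A (+) 0) = 1 − 0.905 = 0.095
((A (+) C) <-> A) (+) ~(A (+) 0) = min(1, 0.905 + 0.095) = min(1, 1.000) = 1.000
(A <-> (C (+) B)) <-> (((A (+) C) <-> A) (+) ~(A (+) 0)) = 1 − |0.905 − 1.000| = 1 − 0.095 = 0.905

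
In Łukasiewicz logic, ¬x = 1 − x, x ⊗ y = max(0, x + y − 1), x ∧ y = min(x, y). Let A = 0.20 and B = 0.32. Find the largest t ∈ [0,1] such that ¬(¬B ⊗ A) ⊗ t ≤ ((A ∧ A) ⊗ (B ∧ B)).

¬B = 1 − 0.32 = 0.68
¬B ⊗ A = max(0, 0.68 + 0.20 − 1) = max(0, -0.12) = 0.00
¬(¬B ⊗ A) = 1 − 0.00 = 1.00
So the left factor is ¬(¬B ⊗ A) = 1.00.
A ∧ A = min(0.20, 0.20) = 0.20
B ∧ B = min(0.32, 0.32) = 0.32
(A ∧ A) ⊗ (B ∧ B) = max(0, 0.20 + 0.32 − 1) = max(0, -0.48) = 0.00
So the right-hand bound is (A ∧ A) ⊗ (B ∧ B) = 0.00.
The residuum of the Łukasiewicz t-norm gives the supremum: min(1, 1 − 1.00 + 0.00).
1 − 1.00 + 0.00 = 0.00, so t = min(1, 0.00) = 0.00.
Check: 1.00 ⊗ 0.00 = max(0, 0.00) = 0.00 ≤ 0.00.

0.00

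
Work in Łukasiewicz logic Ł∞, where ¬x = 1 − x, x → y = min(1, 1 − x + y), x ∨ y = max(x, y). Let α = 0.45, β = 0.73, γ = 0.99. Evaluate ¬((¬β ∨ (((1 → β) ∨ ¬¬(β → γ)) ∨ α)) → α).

¬β = 1 − 0.73 = 0.27
1 → β = min(1, 1 − 1.00 + 0.73) = min(1, 0.73) = 0.73
β → γ = min(1, 1 − 0.73 + 0.99) = min(1, 1.26) = 1.00
¬(β → γ) = 1 − 1.00 = 0.00
¬¬(β → γ) = 1 − 0.00 = 1.00
(1 → β) ∨ ¬¬(β → γ) = max(0.73, 1.00) = 1.00
((1 → β) ∨ ¬¬(β → γ)) ∨ α = max(1.00, 0.45) = 1.00
¬β ∨ (((1 → β) ∨ ¬¬(β → γ)) ∨ α) = max(0.27, 1.00) = 1.00
(¬β ∨ (((1 → β) ∨ ¬¬(β → γ)) ∨ α)) → α = min(1, 1 − 1.00 + 0.45) = min(1, 0.45) = 0.45
¬((¬β ∨ (((1 → β) ∨ ¬¬(β → γ)) ∨ α)) → α) = 1 − 0.45 = 0.55

0.55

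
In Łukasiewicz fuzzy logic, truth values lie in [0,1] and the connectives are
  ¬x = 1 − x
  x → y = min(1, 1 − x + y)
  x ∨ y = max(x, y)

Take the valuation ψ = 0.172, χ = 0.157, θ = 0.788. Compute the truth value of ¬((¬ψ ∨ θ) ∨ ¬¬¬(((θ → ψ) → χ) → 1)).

0.172

¬ψ = 1 − 0.172 = 0.828
¬ψ ∨ θ = max(0.828, 0.788) = 0.828
θ → ψ = min(1, 1 − 0.788 + 0.172) = min(1, 0.384) = 0.384
(θ → ψ) → χ = min(1, 1 − 0.384 + 0.157) = min(1, 0.773) = 0.773
((θ → ψ) → χ) → 1 = min(1, 1 − 0.773 + 1.000) = min(1, 1.227) = 1.000
¬(((θ → ψ) → χ) → 1) = 1 − 1.000 = 0.000
¬¬(((θ → ψ) → χ) → 1) = 1 − 0.000 = 1.000
¬¬¬(((θ → ψ) → χ) → 1) = 1 − 1.000 = 0.000
(¬ψ ∨ θ) ∨ ¬¬¬(((θ → ψ) → χ) → 1) = max(0.828, 0.000) = 0.828
¬((¬ψ ∨ θ) ∨ ¬¬¬(((θ → ψ) → χ) → 1)) = 1 − 0.828 = 0.172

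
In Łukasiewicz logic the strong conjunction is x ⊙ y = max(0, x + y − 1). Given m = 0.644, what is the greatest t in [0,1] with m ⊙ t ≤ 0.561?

0.917

The residuum of the Łukasiewicz t-norm gives the supremum: min(1, 1 − 0.644 + 0.561).
1 − 0.644 + 0.561 = 0.917, so t = min(1, 0.917) = 0.917.
Check: 0.644 ⊙ 0.917 = max(0, 0.561) = 0.561 ≤ 0.561.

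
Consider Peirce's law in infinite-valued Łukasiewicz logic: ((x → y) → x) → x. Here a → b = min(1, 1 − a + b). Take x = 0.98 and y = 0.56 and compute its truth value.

0.98

x → y = min(1, 1 − 0.98 + 0.56) = min(1, 0.58) = 0.58
(x → y) → x = min(1, 1 − 0.58 + 0.98) = min(1, 1.40) = 1.00
((x → y) → x) → x = min(1, 1 − 1.00 + 0.98) = min(1, 0.98) = 0.98
(The value 0.98 < 1 shows this instance is not satisfied; not a Ł∞-tautology in general.)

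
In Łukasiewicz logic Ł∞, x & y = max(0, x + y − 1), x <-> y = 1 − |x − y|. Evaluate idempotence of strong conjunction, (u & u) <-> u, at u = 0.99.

0.99

u & u = max(0, 0.99 + 0.99 − 1) = max(0, 0.98) = 0.98
(u & u) <-> u = 1 − |0.98 − 0.99| = 1 − 0.01 = 0.99
(The value 0.99 < 1 shows this instance is not satisfied; fails in Ł∞ since a ⊗ a = max(0, 2a−1) ≠ a in general.)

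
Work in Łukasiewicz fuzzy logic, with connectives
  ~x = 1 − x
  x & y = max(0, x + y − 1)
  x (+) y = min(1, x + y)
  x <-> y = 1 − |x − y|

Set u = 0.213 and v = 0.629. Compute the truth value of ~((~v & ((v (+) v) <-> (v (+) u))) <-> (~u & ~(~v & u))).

~v = 1 − 0.629 = 0.371
v (+) v = min(1, 0.629 + 0.629) = min(1, 1.258) = 1.000
v (+) u = min(1, 0.629 + 0.213) = min(1, 0.842) = 0.842
(v (+) v) <-> (v (+) u) = 1 − |1.000 − 0.842| = 1 − 0.158 = 0.842
~v & ((v (+) v) <-> (v (+) u)) = max(0, 0.371 + 0.842 − 1) = max(0, 0.213) = 0.213
~u = 1 − 0.213 = 0.787
~v & u = max(0, 0.371 + 0.213 − 1) = max(0, -0.416) = 0.000
~(~v & u) = 1 − 0.000 = 1.000
~u & ~(~v & u) = max(0, 0.787 + 1.000 − 1) = max(0, 0.787) = 0.787
(~v & ((v (+) v) <-> (v (+) u))) <-> (~u & ~(~v & u)) = 1 − |0.213 − 0.787| = 1 − 0.574 = 0.426
~((~v & ((v (+) v) <-> (v (+) u))) <-> (~u & ~(~v & u))) = 1 − 0.426 = 0.574

0.574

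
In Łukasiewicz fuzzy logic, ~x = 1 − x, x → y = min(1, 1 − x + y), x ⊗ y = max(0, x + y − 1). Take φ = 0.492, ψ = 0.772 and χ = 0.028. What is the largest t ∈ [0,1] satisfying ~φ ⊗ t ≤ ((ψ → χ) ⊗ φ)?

0.492

~φ = 1 − 0.492 = 0.508
So the left factor is ~φ = 0.508.
ψ → χ = min(1, 1 − 0.772 + 0.028) = min(1, 0.256) = 0.256
(ψ → χ) ⊗ φ = max(0, 0.256 + 0.492 − 1) = max(0, -0.252) = 0.000
So the right-hand bound is (ψ → χ) ⊗ φ = 0.000.
The residuum of the Łukasiewicz t-norm gives the supremum: min(1, 1 − 0.508 + 0.000).
1 − 0.508 + 0.000 = 0.492, so t = min(1, 0.492) = 0.492.
Check: 0.508 ⊗ 0.492 = max(0, 0.000) = 0.000 ≤ 0.000.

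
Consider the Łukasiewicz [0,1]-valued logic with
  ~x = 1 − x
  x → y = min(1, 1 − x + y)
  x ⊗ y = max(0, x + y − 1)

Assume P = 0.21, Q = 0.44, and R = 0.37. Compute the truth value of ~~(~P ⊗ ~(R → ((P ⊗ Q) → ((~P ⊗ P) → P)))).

~P = 1 − 0.21 = 0.79
P ⊗ Q = max(0, 0.21 + 0.44 − 1) = max(0, -0.35) = 0.00
~P ⊗ P = max(0, 0.79 + 0.21 − 1) = max(0, 0.00) = 0.00
(~P ⊗ P) → P = min(1, 1 − 0.00 + 0.21) = min(1, 1.21) = 1.00
(P ⊗ Q) → ((~P ⊗ P) → P) = min(1, 1 − 0.00 + 1.00) = min(1, 2.00) = 1.00
R → ((P ⊗ Q) → ((~P ⊗ P) → P)) = min(1, 1 − 0.37 + 1.00) = min(1, 1.63) = 1.00
~(R → ((P ⊗ Q) → ((~P ⊗ P) → P))) = 1 − 1.00 = 0.00
~P ⊗ ~(R → ((P ⊗ Q) → ((~P ⊗ P) → P))) = max(0, 0.79 + 0.00 − 1) = max(0, -0.21) = 0.00
~(~P ⊗ ~(R → ((P ⊗ Q) → ((~P ⊗ P) → P)))) = 1 − 0.00 = 1.00
~~(~P ⊗ ~(R → ((P ⊗ Q) → ((~P ⊗ P) → P)))) = 1 − 1.00 = 0.00

0.00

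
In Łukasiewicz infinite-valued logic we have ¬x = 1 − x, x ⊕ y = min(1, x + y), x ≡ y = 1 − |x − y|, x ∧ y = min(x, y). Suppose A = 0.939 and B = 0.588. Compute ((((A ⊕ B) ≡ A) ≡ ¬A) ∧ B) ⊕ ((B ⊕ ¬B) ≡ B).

A ⊕ B = min(1, 0.939 + 0.588) = min(1, 1.527) = 1.000
(A ⊕ B) ≡ A = 1 − |1.000 − 0.939| = 1 − 0.061 = 0.939
¬A = 1 − 0.939 = 0.061
((A ⊕ B) ≡ A) ≡ ¬A = 1 − |0.939 − 0.061| = 1 − 0.878 = 0.122
(((A ⊕ B) ≡ A) ≡ ¬A) ∧ B = min(0.122, 0.588) = 0.122
¬B = 1 − 0.588 = 0.412
B ⊕ ¬B = min(1, 0.588 + 0.412) = min(1, 1.000) = 1.000
(B ⊕ ¬B) ≡ B = 1 − |1.000 − 0.588| = 1 − 0.412 = 0.588
((((A ⊕ B) ≡ A) ≡ ¬A) ∧ B) ⊕ ((B ⊕ ¬B) ≡ B) = min(1, 0.122 + 0.588) = min(1, 0.710) = 0.710

0.710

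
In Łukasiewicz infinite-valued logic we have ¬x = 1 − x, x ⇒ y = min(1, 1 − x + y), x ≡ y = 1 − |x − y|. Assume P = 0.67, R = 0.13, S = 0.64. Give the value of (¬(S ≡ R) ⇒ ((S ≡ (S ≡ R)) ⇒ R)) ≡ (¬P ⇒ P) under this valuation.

S ≡ R = 1 − |0.64 − 0.13| = 1 − 0.51 = 0.49
¬(S ≡ R) = 1 − 0.49 = 0.51
S ≡ (S ≡ R) = 1 − |0.64 − 0.49| = 1 − 0.15 = 0.85
(S ≡ (S ≡ R)) ⇒ R = min(1, 1 − 0.85 + 0.13) = min(1, 0.28) = 0.28
¬(S ≡ R) ⇒ ((S ≡ (S ≡ R)) ⇒ R) = min(1, 1 − 0.51 + 0.28) = min(1, 0.77) = 0.77
¬P = 1 − 0.67 = 0.33
¬P ⇒ P = min(1, 1 − 0.33 + 0.67) = min(1, 1.34) = 1.00
(¬(S ≡ R) ⇒ ((S ≡ (S ≡ R)) ⇒ R)) ≡ (¬P ⇒ P) = 1 − |0.77 − 1.00| = 1 − 0.23 = 0.77

0.77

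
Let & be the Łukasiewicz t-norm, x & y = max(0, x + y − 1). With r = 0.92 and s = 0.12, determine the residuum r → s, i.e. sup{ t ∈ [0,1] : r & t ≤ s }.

The residuum of the Łukasiewicz t-norm gives the supremum: min(1, 1 − 0.92 + 0.12).
1 − 0.92 + 0.12 = 0.20, so t = min(1, 0.20) = 0.20.
Check: 0.92 & 0.20 = max(0, 0.12) = 0.12 ≤ 0.12.

0.20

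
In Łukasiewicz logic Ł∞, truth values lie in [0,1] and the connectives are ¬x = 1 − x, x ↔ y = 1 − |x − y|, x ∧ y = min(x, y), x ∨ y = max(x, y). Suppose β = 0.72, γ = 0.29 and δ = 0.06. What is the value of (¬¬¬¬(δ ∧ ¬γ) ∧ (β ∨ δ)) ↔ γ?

¬γ = 1 − 0.29 = 0.71
δ ∧ ¬γ = min(0.06, 0.71) = 0.06
¬(δ ∧ ¬γ) = 1 − 0.06 = 0.94
¬¬(δ ∧ ¬γ) = 1 − 0.94 = 0.06
¬¬¬(δ ∧ ¬γ) = 1 − 0.06 = 0.94
¬¬¬¬(δ ∧ ¬γ) = 1 − 0.94 = 0.06
β ∨ δ = max(0.72, 0.06) = 0.72
¬¬¬¬(δ ∧ ¬γ) ∧ (β ∨ δ) = min(0.06, 0.72) = 0.06
(¬¬¬¬(δ ∧ ¬γ) ∧ (β ∨ δ)) ↔ γ = 1 − |0.06 − 0.29| = 1 − 0.23 = 0.77

0.77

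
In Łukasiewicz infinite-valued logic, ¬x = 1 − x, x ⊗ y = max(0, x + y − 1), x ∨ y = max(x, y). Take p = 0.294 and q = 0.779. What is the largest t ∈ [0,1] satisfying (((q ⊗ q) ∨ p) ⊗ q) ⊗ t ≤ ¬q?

0.884

q ⊗ q = max(0, 0.779 + 0.779 − 1) = max(0, 0.558) = 0.558
(q ⊗ q) ∨ p = max(0.558, 0.294) = 0.558
((q ⊗ q) ∨ p) ⊗ q = max(0, 0.558 + 0.779 − 1) = max(0, 0.337) = 0.337
So the left factor is ((q ⊗ q) ∨ p) ⊗ q = 0.337.
¬q = 1 − 0.779 = 0.221
So the right-hand bound is ¬q = 0.221.
The residuum of the Łukasiewicz t-norm gives the supremum: min(1, 1 − 0.337 + 0.221).
1 − 0.337 + 0.221 = 0.884, so t = min(1, 0.884) = 0.884.
Check: 0.337 ⊗ 0.884 = max(0, 0.221) = 0.221 ≤ 0.221.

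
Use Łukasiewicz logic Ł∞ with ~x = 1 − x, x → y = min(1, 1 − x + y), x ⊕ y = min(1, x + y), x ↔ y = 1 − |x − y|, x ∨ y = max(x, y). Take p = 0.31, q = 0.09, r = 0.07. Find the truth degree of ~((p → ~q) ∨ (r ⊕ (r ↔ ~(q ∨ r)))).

~q = 1 − 0.09 = 0.91
p → ~q = min(1, 1 − 0.31 + 0.91) = min(1, 1.60) = 1.00
q ∨ r = max(0.09, 0.07) = 0.09
~(q ∨ r) = 1 − 0.09 = 0.91
r ↔ ~(q ∨ r) = 1 − |0.07 − 0.91| = 1 − 0.84 = 0.16
r ⊕ (r ↔ ~(q ∨ r)) = min(1, 0.07 + 0.16) = min(1, 0.23) = 0.23
(p → ~q) ∨ (r ⊕ (r ↔ ~(q ∨ r))) = max(1.00, 0.23) = 1.00
~((p → ~q) ∨ (r ⊕ (r ↔ ~(q ∨ r)))) = 1 − 1.00 = 0.00

0.00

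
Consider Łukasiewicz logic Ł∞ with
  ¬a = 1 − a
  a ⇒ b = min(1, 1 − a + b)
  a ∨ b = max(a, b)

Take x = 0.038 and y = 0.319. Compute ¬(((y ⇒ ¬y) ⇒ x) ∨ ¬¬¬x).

0.038

¬y = 1 − 0.319 = 0.681
y ⇒ ¬y = min(1, 1 − 0.319 + 0.681) = min(1, 1.362) = 1.000
(y ⇒ ¬y) ⇒ x = min(1, 1 − 1.000 + 0.038) = min(1, 0.038) = 0.038
¬x = 1 − 0.038 = 0.962
¬¬x = 1 − 0.962 = 0.038
¬¬¬x = 1 − 0.038 = 0.962
((y ⇒ ¬y) ⇒ x) ∨ ¬¬¬x = max(0.038, 0.962) = 0.962
¬(((y ⇒ ¬y) ⇒ x) ∨ ¬¬¬x) = 1 − 0.962 = 0.038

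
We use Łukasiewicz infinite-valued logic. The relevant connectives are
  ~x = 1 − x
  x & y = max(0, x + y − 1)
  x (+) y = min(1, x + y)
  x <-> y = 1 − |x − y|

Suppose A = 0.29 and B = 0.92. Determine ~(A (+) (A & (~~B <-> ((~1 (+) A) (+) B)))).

~B = 1 − 0.92 = 0.08
~~B = 1 − 0.08 = 0.92
~1 = 1 − 1.00 = 0.00
~1 (+) A = min(1, 0.00 + 0.29) = min(1, 0.29) = 0.29
(~1 (+) A) (+) B = min(1, 0.29 + 0.92) = min(1, 1.21) = 1.00
~~B <-> ((~1 (+) A) (+) B) = 1 − |0.92 − 1.00| = 1 − 0.08 = 0.92
A & (~~B <-> ((~1 (+) A) (+) B)) = max(0, 0.29 + 0.92 − 1) = max(0, 0.21) = 0.21
A (+) (A & (~~B <-> ((~1 (+) A) (+) B))) = min(1, 0.29 + 0.21) = min(1, 0.50) = 0.50
~(A (+) (A & (~~B <-> ((~1 (+) A) (+) B)))) = 1 − 0.50 = 0.50

0.50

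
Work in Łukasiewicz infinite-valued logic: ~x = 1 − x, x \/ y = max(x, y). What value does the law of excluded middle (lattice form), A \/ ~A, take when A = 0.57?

0.57

~A = 1 − 0.57 = 0.43
A \/ ~A = max(0.57, 0.43) = 0.57
(The value 0.57 < 1 shows this instance is not satisfied; not a Ł∞-tautology — its value is max(a, 1−a).)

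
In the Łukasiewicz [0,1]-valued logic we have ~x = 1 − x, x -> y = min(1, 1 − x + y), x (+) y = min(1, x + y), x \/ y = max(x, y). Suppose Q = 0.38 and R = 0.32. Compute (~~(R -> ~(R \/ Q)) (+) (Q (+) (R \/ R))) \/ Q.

R \/ Q = max(0.32, 0.38) = 0.38
~(R \/ Q) = 1 − 0.38 = 0.62
R -> ~(R \/ Q) = min(1, 1 − 0.32 + 0.62) = min(1, 1.30) = 1.00
~(R -> ~(R \/ Q)) = 1 − 1.00 = 0.00
~~(R -> ~(R \/ Q)) = 1 − 0.00 = 1.00
R \/ R = max(0.32, 0.32) = 0.32
Q (+) (R \/ R) = min(1, 0.38 + 0.32) = min(1, 0.70) = 0.70
~~(R -> ~(R \/ Q)) (+) (Q (+) (R \/ R)) = min(1, 1.00 + 0.70) = min(1, 1.70) = 1.00
(~~(R -> ~(R \/ Q)) (+) (Q (+) (R \/ R))) \/ Q = max(1.00, 0.38) = 1.00

1.00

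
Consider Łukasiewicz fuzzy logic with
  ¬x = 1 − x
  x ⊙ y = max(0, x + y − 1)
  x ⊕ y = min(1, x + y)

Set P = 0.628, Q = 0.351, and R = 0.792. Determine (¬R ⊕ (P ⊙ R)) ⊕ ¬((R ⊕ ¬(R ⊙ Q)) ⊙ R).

¬R = 1 − 0.792 = 0.208
P ⊙ R = max(0, 0.628 + 0.792 − 1) = max(0, 0.420) = 0.420
¬R ⊕ (P ⊙ R) = min(1, 0.208 + 0.420) = min(1, 0.628) = 0.628
R ⊙ Q = max(0, 0.792 + 0.351 − 1) = max(0, 0.143) = 0.143
¬(R ⊙ Q) = 1 − 0.143 = 0.857
R ⊕ ¬(R ⊙ Q) = min(1, 0.792 + 0.857) = min(1, 1.649) = 1.000
(R ⊕ ¬(R ⊙ Q)) ⊙ R = max(0, 1.000 + 0.792 − 1) = max(0, 0.792) = 0.792
¬((R ⊕ ¬(R ⊙ Q)) ⊙ R) = 1 − 0.792 = 0.208
(¬R ⊕ (P ⊙ R)) ⊕ ¬((R ⊕ ¬(R ⊙ Q)) ⊙ R) = min(1, 0.628 + 0.208) = min(1, 0.836) = 0.836

0.836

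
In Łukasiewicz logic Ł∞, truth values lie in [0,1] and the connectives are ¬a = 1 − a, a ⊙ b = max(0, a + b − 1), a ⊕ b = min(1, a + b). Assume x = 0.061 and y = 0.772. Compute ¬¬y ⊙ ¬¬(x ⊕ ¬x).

0.772

¬y = 1 − 0.772 = 0.228
¬¬y = 1 − 0.228 = 0.772
¬x = 1 − 0.061 = 0.939
x ⊕ ¬x = min(1, 0.061 + 0.939) = min(1, 1.000) = 1.000
¬(x ⊕ ¬x) = 1 − 1.000 = 0.000
¬¬(x ⊕ ¬x) = 1 − 0.000 = 1.000
¬¬y ⊙ ¬¬(x ⊕ ¬x) = max(0, 0.772 + 1.000 − 1) = max(0, 0.772) = 0.772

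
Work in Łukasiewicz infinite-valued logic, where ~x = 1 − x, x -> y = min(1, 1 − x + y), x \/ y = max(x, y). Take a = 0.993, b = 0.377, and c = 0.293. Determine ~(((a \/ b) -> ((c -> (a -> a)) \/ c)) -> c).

a \/ b = max(0.993, 0.377) = 0.993
a -> a = min(1, 1 − 0.993 + 0.993) = min(1, 1.000) = 1.000
c -> (a -> a) = min(1, 1 − 0.293 + 1.000) = min(1, 1.707) = 1.000
(c -> (a -> a)) \/ c = max(1.000, 0.293) = 1.000
(a \/ b) -> ((c -> (a -> a)) \/ c) = min(1, 1 − 0.993 + 1.000) = min(1, 1.007) = 1.000
((a \/ b) -> ((c -> (a -> a)) \/ c)) -> c = min(1, 1 − 1.000 + 0.293) = min(1, 0.293) = 0.293
~(((a \/ b) -> ((c -> (a -> a)) \/ c)) -> c) = 1 − 0.293 = 0.707

0.707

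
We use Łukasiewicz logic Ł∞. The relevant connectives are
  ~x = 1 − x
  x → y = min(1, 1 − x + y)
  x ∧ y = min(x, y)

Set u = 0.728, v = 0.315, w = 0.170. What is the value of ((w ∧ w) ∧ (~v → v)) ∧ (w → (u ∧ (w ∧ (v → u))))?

w ∧ w = min(0.170, 0.170) = 0.170
~v = 1 − 0.315 = 0.685
~v → v = min(1, 1 − 0.685 + 0.315) = min(1, 0.630) = 0.630
(w ∧ w) ∧ (~v → v) = min(0.170, 0.630) = 0.170
v → u = min(1, 1 − 0.315 + 0.728) = min(1, 1.413) = 1.000
w ∧ (v → u) = min(0.170, 1.000) = 0.170
u ∧ (w ∧ (v → u)) = min(0.728, 0.170) = 0.170
w → (u ∧ (w ∧ (v → u))) = min(1, 1 − 0.170 + 0.170) = min(1, 1.000) = 1.000
((w ∧ w) ∧ (~v → v)) ∧ (w → (u ∧ (w ∧ (v → u)))) = min(0.170, 1.000) = 0.170

0.170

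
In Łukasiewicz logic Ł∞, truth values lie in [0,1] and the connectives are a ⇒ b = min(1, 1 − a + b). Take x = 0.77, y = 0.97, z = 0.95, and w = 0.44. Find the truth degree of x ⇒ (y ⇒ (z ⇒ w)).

0.75

z ⇒ w = min(1, 1 − 0.95 + 0.44) = min(1, 0.49) = 0.49
y ⇒ (z ⇒ w) = min(1, 1 − 0.97 + 0.49) = min(1, 0.52) = 0.52
x ⇒ (y ⇒ (z ⇒ w)) = min(1, 1 − 0.77 + 0.52) = min(1, 0.75) = 0.75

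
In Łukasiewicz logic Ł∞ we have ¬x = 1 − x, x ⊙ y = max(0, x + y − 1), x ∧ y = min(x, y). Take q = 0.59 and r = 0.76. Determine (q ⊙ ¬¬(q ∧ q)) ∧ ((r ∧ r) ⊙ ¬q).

0.17

q ∧ q = min(0.59, 0.59) = 0.59
¬(q ∧ q) = 1 − 0.59 = 0.41
¬¬(q ∧ q) = 1 − 0.41 = 0.59
q ⊙ ¬¬(q ∧ q) = max(0, 0.59 + 0.59 − 1) = max(0, 0.18) = 0.18
r ∧ r = min(0.76, 0.76) = 0.76
¬q = 1 − 0.59 = 0.41
(r ∧ r) ⊙ ¬q = max(0, 0.76 + 0.41 − 1) = max(0, 0.17) = 0.17
(q ⊙ ¬¬(q ∧ q)) ∧ ((r ∧ r) ⊙ ¬q) = min(0.18, 0.17) = 0.17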